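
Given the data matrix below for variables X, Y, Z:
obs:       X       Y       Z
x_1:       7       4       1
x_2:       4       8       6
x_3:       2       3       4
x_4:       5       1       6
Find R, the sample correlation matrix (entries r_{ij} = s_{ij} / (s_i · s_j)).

Step 1 — column means:
  mean(X) = (7 + 4 + 2 + 5) / 4 = 18/4 = 4.5
  mean(Y) = (4 + 8 + 3 + 1) / 4 = 16/4 = 4
  mean(Z) = (1 + 6 + 4 + 6) / 4 = 17/4 = 4.25

Step 2 — sample variances and covariances s[i,j] = (1/(n-1)) · Σ_k (x_{k,i} - mean_i) · (x_{k,j} - mean_j), with n-1 = 3:
  s[X,X] = ((2.5)·(2.5) + (-0.5)·(-0.5) + (-2.5)·(-2.5) + (0.5)·(0.5)) / 3 = 13/3 = 4.3333
  s[X,Y] = ((2.5)·(0) + (-0.5)·(4) + (-2.5)·(-1) + (0.5)·(-3)) / 3 = -1/3 = -0.3333
  s[X,Z] = ((2.5)·(-3.25) + (-0.5)·(1.75) + (-2.5)·(-0.25) + (0.5)·(1.75)) / 3 = -7.5/3 = -2.5
  s[Y,Y] = ((0)·(0) + (4)·(4) + (-1)·(-1) + (-3)·(-3)) / 3 = 26/3 = 8.6667
  s[Y,Z] = ((0)·(-3.25) + (4)·(1.75) + (-1)·(-0.25) + (-3)·(1.75)) / 3 = 2/3 = 0.6667
  s[Z,Z] = ((-3.25)·(-3.25) + (1.75)·(1.75) + (-0.25)·(-0.25) + (1.75)·(1.75)) / 3 = 16.75/3 = 5.5833
  Sample standard deviations s_i = √(s[i,i]):
  s(X) = √(4.3333) = 2.0817
  s(Y) = √(8.6667) = 2.9439
  s(Z) = √(5.5833) = 2.3629

Step 3 — r_{ij} = s_{ij} / (s_i · s_j):
  r[X,X] = 1 (diagonal).
  r[X,Y] = -0.3333 / (2.0817 · 2.9439) = -0.3333 / 6.1283 = -0.0544
  r[X,Z] = -2.5 / (2.0817 · 2.3629) = -2.5 / 4.9188 = -0.5083
  r[Y,Y] = 1 (diagonal).
  r[Y,Z] = 0.6667 / (2.9439 · 2.3629) = 0.6667 / 6.9562 = 0.0958
  r[Z,Z] = 1 (diagonal).

R is symmetric with unit diagonal. Assembling:

R = [[1, -0.0544, -0.5083],
 [-0.0544, 1, 0.0958],
 [-0.5083, 0.0958, 1]]


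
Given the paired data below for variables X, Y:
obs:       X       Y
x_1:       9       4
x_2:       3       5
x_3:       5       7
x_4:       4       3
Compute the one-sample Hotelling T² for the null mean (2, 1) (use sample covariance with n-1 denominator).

Step 1 — sample mean vector:
  mean(X) = (9 + 3 + 5 + 4) / 4 = 21/4 = 5.25
  mean(Y) = (4 + 5 + 7 + 3) / 4 = 19/4 = 4.75
  x̄ = (5.25, 4.75),  deviation x̄ - mu_0 = (5.25, 4.75) - (2, 1) = (3.25, 3.75).

Step 2 — sample covariance matrix, S[i,j] = (1/(n-1)) · Σ_k (x_{k,i} - mean_i) · (x_{k,j} - mean_j), divisor n-1 = 3:
  S[X,X] = ((3.75)·(3.75) + (-2.25)·(-2.25) + (-0.25)·(-0.25) + (-1.25)·(-1.25)) / 3 = 20.75/3 = 6.9167
  S[X,Y] = ((3.75)·(-0.75) + (-2.25)·(0.25) + (-0.25)·(2.25) + (-1.25)·(-1.75)) / 3 = -1.75/3 = -0.5833
  S[Y,Y] = ((-0.75)·(-0.75) + (0.25)·(0.25) + (2.25)·(2.25) + (-1.75)·(-1.75)) / 3 = 8.75/3 = 2.9167
  S = [[6.9167, -0.5833],
 [-0.5833, 2.9167]].

Step 3 — invert S. det(S) = 6.9167·2.9167 - (-0.5833)² = 19.8333.
  S^{-1} = (1/det) · [[d, -b], [-b, a]] = [[0.1471, 0.0294],
 [0.0294, 0.3487]].

Step 4 — quadratic form (x̄ - mu_0)^T · S^{-1} · (x̄ - mu_0):
  S^{-1} · (x̄ - mu_0) = (0.5882, 1.4034),
  (x̄ - mu_0)^T · [...] = (3.25)·(0.5882) + (3.75)·(1.4034) = 7.1744.

Step 5 — scale by n: T² = 4 · 7.1744 = 28.6975.

T² ≈ 28.6975


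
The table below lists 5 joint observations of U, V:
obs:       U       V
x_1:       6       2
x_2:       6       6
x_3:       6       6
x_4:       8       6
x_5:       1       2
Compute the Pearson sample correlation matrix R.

Step 1 — column means:
  mean(U) = (6 + 6 + 6 + 8 + 1) / 5 = 27/5 = 5.4
  mean(V) = (2 + 6 + 6 + 6 + 2) / 5 = 22/5 = 4.4

Step 2 — sample variances and covariances s[i,j] = (1/(n-1)) · Σ_k (x_{k,i} - mean_i) · (x_{k,j} - mean_j), with n-1 = 4:
  s[U,U] = ((0.6)·(0.6) + (0.6)·(0.6) + (0.6)·(0.6) + (2.6)·(2.6) + (-4.4)·(-4.4)) / 4 = 27.2/4 = 6.8
  s[U,V] = ((0.6)·(-2.4) + (0.6)·(1.6) + (0.6)·(1.6) + (2.6)·(1.6) + (-4.4)·(-2.4)) / 4 = 15.2/4 = 3.8
  s[V,V] = ((-2.4)·(-2.4) + (1.6)·(1.6) + (1.6)·(1.6) + (1.6)·(1.6) + (-2.4)·(-2.4)) / 4 = 19.2/4 = 4.8
  Sample standard deviations s_i = √(s[i,i]):
  s(U) = √(6.8) = 2.6077
  s(V) = √(4.8) = 2.1909

Step 3 — r_{ij} = s_{ij} / (s_i · s_j):
  r[U,U] = 1 (diagonal).
  r[U,V] = 3.8 / (2.6077 · 2.1909) = 3.8 / 5.7131 = 0.6651
  r[V,V] = 1 (diagonal).

R is symmetric with unit diagonal. Assembling:

R = [[1, 0.6651],
 [0.6651, 1]]


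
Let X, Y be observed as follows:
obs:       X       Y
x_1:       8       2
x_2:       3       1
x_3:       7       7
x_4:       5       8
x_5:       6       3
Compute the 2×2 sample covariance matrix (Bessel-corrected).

Step 1 — column means:
  mean(X) = (8 + 3 + 7 + 5 + 6) / 5 = 29/5 = 5.8
  mean(Y) = (2 + 1 + 7 + 8 + 3) / 5 = 21/5 = 4.2

Step 2 — sample covariance S[i,j] = (1/(n-1)) · Σ_k (x_{k,i} - mean_i) · (x_{k,j} - mean_j), with n-1 = 4.
  S[X,X] = ((2.2)·(2.2) + (-2.8)·(-2.8) + (1.2)·(1.2) + (-0.8)·(-0.8) + (0.2)·(0.2)) / 4 = 14.8/4 = 3.7
  S[X,Y] = ((2.2)·(-2.2) + (-2.8)·(-3.2) + (1.2)·(2.8) + (-0.8)·(3.8) + (0.2)·(-1.2)) / 4 = 4.2/4 = 1.05
  S[Y,Y] = ((-2.2)·(-2.2) + (-3.2)·(-3.2) + (2.8)·(2.8) + (3.8)·(3.8) + (-1.2)·(-1.2)) / 4 = 38.8/4 = 9.7

S is symmetric (S[j,i] = S[i,j]). Assembling:

S = [[3.7, 1.05],
 [1.05, 9.7]]


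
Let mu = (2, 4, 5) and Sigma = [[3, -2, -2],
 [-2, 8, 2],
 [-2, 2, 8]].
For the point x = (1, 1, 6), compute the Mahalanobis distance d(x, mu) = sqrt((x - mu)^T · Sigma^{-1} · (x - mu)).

Step 1 — centre the observation: (x - mu) = (-1, -3, 1).

Step 2 — invert Sigma (cofactor / det for 3×3, or solve directly):
  Sigma^{-1} = [[0.4545, 0.0909, 0.0909],
 [0.0909, 0.1515, -0.0152],
 [0.0909, -0.0152, 0.1515]].

Step 3 — form the quadratic (x - mu)^T · Sigma^{-1} · (x - mu):
  Sigma^{-1} · (x - mu) = (-0.6364, -0.5606, 0.1061).
  (x - mu)^T · [Sigma^{-1} · (x - mu)] = (-1)·(-0.6364) + (-3)·(-0.5606) + (1)·(0.1061) = 2.4242.

Step 4 — take square root: d = √(2.4242) ≈ 1.557.

d(x, mu) = √(2.4242) ≈ 1.557


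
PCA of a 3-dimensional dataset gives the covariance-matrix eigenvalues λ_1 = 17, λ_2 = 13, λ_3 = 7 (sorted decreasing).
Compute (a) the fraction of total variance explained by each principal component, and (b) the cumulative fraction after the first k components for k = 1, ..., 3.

Step 1 — total variance = trace(Sigma) = Σ λ_i = 17 + 13 + 7 = 37.

Step 2 — fraction explained by component i = λ_i / Σ λ:
  PC1: 17/37 = 0.4595
  PC2: 13/37 = 0.3514
  PC3: 7/37 = 0.1892

Step 3 — cumulative fraction after k components = (λ_1 + ... + λ_k) / Σ λ:
  k = 1: 17/37 = 0.4595
  k = 2: (17 + 13)/37 = 30/37 = 0.8108
  k = 3: (17 + 13 + 7)/37 = 37/37 = 1

Summary (fraction, with percent):

explained: PC1 0.4595 (45.95%), PC2 0.3514 (35.14%), PC3 0.1892 (18.92%);  cumulative: 0.4595, 0.8108, 1


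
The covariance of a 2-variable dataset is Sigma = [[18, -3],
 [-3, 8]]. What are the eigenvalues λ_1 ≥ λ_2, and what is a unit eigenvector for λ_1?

Step 1 — characteristic polynomial of 2×2 Sigma:
  det(Sigma - λI) = λ² - trace · λ + det = 0.
  trace = 18 + 8 = 26, det = 18·8 - (-3)² = 135.
Step 2 — discriminant:
  Δ = trace² - 4·det = 676 - 540 = 136.
Step 3 — eigenvalues:
  λ = (trace ± √Δ)/2 = (26 ± 11.6619)/2,
  λ_1 = 18.831,  λ_2 = 7.169.

Step 4 — unit eigenvector for λ_1: solve (Sigma - λ_1 I)v = 0. First row:
  (18 - 18.831)·v_x + (-3)·v_y = 0, i.e. (-0.831)·v_x + (-3)·v_y = 0,
  so v ∝ (b, λ_1 - a) = (-3, 0.831); multiply by -1 so the first entry is positive: u = (3, -0.831).
  ||u|| = √((3)² + (-0.831)²) = √(9.6905) ≈ 3.113,
  v_1 = u/||u|| ≈ (0.9637, -0.2669) (||v_1|| = 1).

λ_1 = 18.831,  λ_2 = 7.169;  v_1 ≈ (0.9637, -0.2669)


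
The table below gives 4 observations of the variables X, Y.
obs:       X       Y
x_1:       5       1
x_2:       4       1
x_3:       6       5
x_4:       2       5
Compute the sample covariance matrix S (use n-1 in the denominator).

Step 1 — column means:
  mean(X) = (5 + 4 + 6 + 2) / 4 = 17/4 = 4.25
  mean(Y) = (1 + 1 + 5 + 5) / 4 = 12/4 = 3

Step 2 — sample covariance S[i,j] = (1/(n-1)) · Σ_k (x_{k,i} - mean_i) · (x_{k,j} - mean_j), with n-1 = 3.
  S[X,X] = ((0.75)·(0.75) + (-0.25)·(-0.25) + (1.75)·(1.75) + (-2.25)·(-2.25)) / 3 = 8.75/3 = 2.9167
  S[X,Y] = ((0.75)·(-2) + (-0.25)·(-2) + (1.75)·(2) + (-2.25)·(2)) / 3 = -2/3 = -0.6667
  S[Y,Y] = ((-2)·(-2) + (-2)·(-2) + (2)·(2) + (2)·(2)) / 3 = 16/3 = 5.3333

S is symmetric (S[j,i] = S[i,j]). Assembling:

S = [[2.9167, -0.6667],
 [-0.6667, 5.3333]]


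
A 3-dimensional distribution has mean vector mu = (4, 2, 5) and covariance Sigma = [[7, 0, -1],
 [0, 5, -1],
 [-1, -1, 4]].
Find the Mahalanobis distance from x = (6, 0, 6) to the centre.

Step 1 — centre the observation: (x - mu) = (2, -2, 1).

Step 2 — invert Sigma (cofactor / det for 3×3, or solve directly):
  Sigma^{-1} = [[0.1484, 0.0078, 0.0391],
 [0.0078, 0.2109, 0.0547],
 [0.0391, 0.0547, 0.2734]].

Step 3 — form the quadratic (x - mu)^T · Sigma^{-1} · (x - mu):
  Sigma^{-1} · (x - mu) = (0.3203, -0.3516, 0.2422).
  (x - mu)^T · [Sigma^{-1} · (x - mu)] = (2)·(0.3203) + (-2)·(-0.3516) + (1)·(0.2422) = 1.5859.

Step 4 — take square root: d = √(1.5859) ≈ 1.2593.

d(x, mu) = √(1.5859) ≈ 1.2593


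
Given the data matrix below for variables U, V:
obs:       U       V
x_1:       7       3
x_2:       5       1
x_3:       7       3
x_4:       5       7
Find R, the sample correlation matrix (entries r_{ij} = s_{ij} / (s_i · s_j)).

Step 1 — column means:
  mean(U) = (7 + 5 + 7 + 5) / 4 = 24/4 = 6
  mean(V) = (3 + 1 + 3 + 7) / 4 = 14/4 = 3.5

Step 2 — sample variances and covariances s[i,j] = (1/(n-1)) · Σ_k (x_{k,i} - mean_i) · (x_{k,j} - mean_j), with n-1 = 3:
  s[U,U] = ((1)·(1) + (-1)·(-1) + (1)·(1) + (-1)·(-1)) / 3 = 4/3 = 1.3333
  s[U,V] = ((1)·(-0.5) + (-1)·(-2.5) + (1)·(-0.5) + (-1)·(3.5)) / 3 = -2/3 = -0.6667
  s[V,V] = ((-0.5)·(-0.5) + (-2.5)·(-2.5) + (-0.5)·(-0.5) + (3.5)·(3.5)) / 3 = 19/3 = 6.3333
  Sample standard deviations s_i = √(s[i,i]):
  s(U) = √(1.3333) = 1.1547
  s(V) = √(6.3333) = 2.5166

Step 3 — r_{ij} = s_{ij} / (s_i · s_j):
  r[U,U] = 1 (diagonal).
  r[U,V] = -0.6667 / (1.1547 · 2.5166) = -0.6667 / 2.9059 = -0.2294
  r[V,V] = 1 (diagonal).

R is symmetric with unit diagonal. Assembling:

R = [[1, -0.2294],
 [-0.2294, 1]]


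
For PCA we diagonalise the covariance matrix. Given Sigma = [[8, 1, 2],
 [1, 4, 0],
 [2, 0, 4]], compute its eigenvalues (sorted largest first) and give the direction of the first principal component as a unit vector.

Step 1 — characteristic polynomial p(λ) = det(λI - Sigma) = λ³ - tr·λ² + c_1·λ - det, where tr = trace, c_1 = sum of the principal 2×2 minors, det = det(Sigma):
  tr = 8 + 4 + 4 = 16,
  c_1 = (8·4 - (1)²) + (8·4 - (2)²) + (4·4 - (0)²) = 31 + 28 + 16 = 75,
  det = 8·(4·4 - (0)²) - (1)·((1)·4 - (0)·(2)) + (2)·((1)·(0) - 4·(2)) = 8·(16) - (1)·(4) + (2)·(-8) = 108.
  So p(λ) = λ³ - 16λ² + 75λ - 108.
Step 2 — look for an integer root (rational root theorem: any rational root is an integer divisor of 108). Testing λ = 3:
  p(3) = 27 - 144 + 225 - 108 = 0  ✓
  Dividing out (λ - 3): p(λ) = (λ - 3)(λ² - 13λ + 36).
Step 3 — remaining eigenvalues from the quadratic λ² - 13λ + 36 = 0:
  Δ = 13² - 4·36 = 169 - 144 = 25,  λ = (13 ± √25)/2 = (13 ± 5)/2 = 9 or 4.
  Sorted: λ_1 = 9,  λ_2 = 4,  λ_3 = 3  (check: sum = 16 = tr ✓).

Step 4 — unit eigenvector for λ_1 = 9: v spans the null space of (Sigma - λ_1 I), whose rows are
  r_1 = (-1, 1, 2),  r_2 = (1, -5, 0),  r_3 = (2, 0, -5).
  v is orthogonal to every row, so take v ∝ r_1 × r_2 = ((1)·(0) - (2)·(-5), (2)·(1) - (-1)·(0), (-1)·(-5) - (1)·(1)) = (10, 2, 4).
  Rescale (divide by 2): u = (5, 1, 2).
  ||u|| = √((5)² + (1)² + (2)²) = √(30) ≈ 5.4772,  v_1 = u/||u|| ≈ (0.9129, 0.1826, 0.3651) (||v_1|| = 1).

λ_1 = 9,  λ_2 = 4,  λ_3 = 3;  v_1 ≈ (0.9129, 0.1826, 0.3651)


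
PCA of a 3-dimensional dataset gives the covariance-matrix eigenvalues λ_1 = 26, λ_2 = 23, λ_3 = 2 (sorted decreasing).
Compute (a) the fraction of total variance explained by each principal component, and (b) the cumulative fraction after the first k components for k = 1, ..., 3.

Step 1 — total variance = trace(Sigma) = Σ λ_i = 26 + 23 + 2 = 51.

Step 2 — fraction explained by component i = λ_i / Σ λ:
  PC1: 26/51 = 0.5098
  PC2: 23/51 = 0.451
  PC3: 2/51 = 0.0392

Step 3 — cumulative fraction after k components = (λ_1 + ... + λ_k) / Σ λ:
  k = 1: 26/51 = 0.5098
  k = 2: (26 + 23)/51 = 49/51 = 0.9608
  k = 3: (26 + 23 + 2)/51 = 51/51 = 1

Summary (fraction, with percent):

explained: PC1 0.5098 (50.98%), PC2 0.451 (45.1%), PC3 0.0392 (3.92%);  cumulative: 0.5098, 0.9608, 1


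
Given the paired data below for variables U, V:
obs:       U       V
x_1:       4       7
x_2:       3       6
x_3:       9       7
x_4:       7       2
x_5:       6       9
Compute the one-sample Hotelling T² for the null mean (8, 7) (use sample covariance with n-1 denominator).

Step 1 — sample mean vector:
  mean(U) = (4 + 3 + 9 + 7 + 6) / 5 = 29/5 = 5.8
  mean(V) = (7 + 6 + 7 + 2 + 9) / 5 = 31/5 = 6.2
  x̄ = (5.8, 6.2),  deviation x̄ - mu_0 = (5.8, 6.2) - (8, 7) = (-2.2, -0.8).

Step 2 — sample covariance matrix, S[i,j] = (1/(n-1)) · Σ_k (x_{k,i} - mean_i) · (x_{k,j} - mean_j), divisor n-1 = 4:
  S[U,U] = ((-1.8)·(-1.8) + (-2.8)·(-2.8) + (3.2)·(3.2) + (1.2)·(1.2) + (0.2)·(0.2)) / 4 = 22.8/4 = 5.7
  S[U,V] = ((-1.8)·(0.8) + (-2.8)·(-0.2) + (3.2)·(0.8) + (1.2)·(-4.2) + (0.2)·(2.8)) / 4 = -2.8/4 = -0.7
  S[V,V] = ((0.8)·(0.8) + (-0.2)·(-0.2) + (0.8)·(0.8) + (-4.2)·(-4.2) + (2.8)·(2.8)) / 4 = 26.8/4 = 6.7
  S = [[5.7, -0.7],
 [-0.7, 6.7]].

Step 3 — invert S. det(S) = 5.7·6.7 - (-0.7)² = 37.7.
  S^{-1} = (1/det) · [[d, -b], [-b, a]] = [[0.1777, 0.0186],
 [0.0186, 0.1512]].

Step 4 — quadratic form (x̄ - mu_0)^T · S^{-1} · (x̄ - mu_0):
  S^{-1} · (x̄ - mu_0) = (-0.4058, -0.1618),
  (x̄ - mu_0)^T · [...] = (-2.2)·(-0.4058) + (-0.8)·(-0.1618) = 1.0223.

Step 5 — scale by n: T² = 5 · 1.0223 = 5.1114.

T² ≈ 5.1114


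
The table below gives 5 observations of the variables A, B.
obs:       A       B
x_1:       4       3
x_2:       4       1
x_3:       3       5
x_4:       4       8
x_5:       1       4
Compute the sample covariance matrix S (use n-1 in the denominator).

Step 1 — column means:
  mean(A) = (4 + 4 + 3 + 4 + 1) / 5 = 16/5 = 3.2
  mean(B) = (3 + 1 + 5 + 8 + 4) / 5 = 21/5 = 4.2

Step 2 — sample covariance S[i,j] = (1/(n-1)) · Σ_k (x_{k,i} - mean_i) · (x_{k,j} - mean_j), with n-1 = 4.
  S[A,A] = ((0.8)·(0.8) + (0.8)·(0.8) + (-0.2)·(-0.2) + (0.8)·(0.8) + (-2.2)·(-2.2)) / 4 = 6.8/4 = 1.7
  S[A,B] = ((0.8)·(-1.2) + (0.8)·(-3.2) + (-0.2)·(0.8) + (0.8)·(3.8) + (-2.2)·(-0.2)) / 4 = -0.2/4 = -0.05
  S[B,B] = ((-1.2)·(-1.2) + (-3.2)·(-3.2) + (0.8)·(0.8) + (3.8)·(3.8) + (-0.2)·(-0.2)) / 4 = 26.8/4 = 6.7

S is symmetric (S[j,i] = S[i,j]). Assembling:

S = [[1.7, -0.05],
 [-0.05, 6.7]]


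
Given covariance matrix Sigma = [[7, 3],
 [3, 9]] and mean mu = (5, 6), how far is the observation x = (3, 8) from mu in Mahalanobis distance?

Step 1 — centre the observation: (x - mu) = (-2, 2).

Step 2 — invert Sigma. det(Sigma) = 7·9 - (3)² = 54.
  Sigma^{-1} = (1/det) · [[d, -b], [-b, a]] = [[0.1667, -0.0556],
 [-0.0556, 0.1296]].

Step 3 — form the quadratic (x - mu)^T · Sigma^{-1} · (x - mu):
  Sigma^{-1} · (x - mu) = (-0.4444, 0.3704).
  (x - mu)^T · [Sigma^{-1} · (x - mu)] = (-2)·(-0.4444) + (2)·(0.3704) = 1.6296.

Step 4 — take square root: d = √(1.6296) ≈ 1.2766.

d(x, mu) = √(1.6296) ≈ 1.2766


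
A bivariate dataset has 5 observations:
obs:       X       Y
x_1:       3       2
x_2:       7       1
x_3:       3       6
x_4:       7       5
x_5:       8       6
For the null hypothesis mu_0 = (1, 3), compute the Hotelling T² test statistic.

Step 1 — sample mean vector:
  mean(X) = (3 + 7 + 3 + 7 + 8) / 5 = 28/5 = 5.6
  mean(Y) = (2 + 1 + 6 + 5 + 6) / 5 = 20/5 = 4
  x̄ = (5.6, 4),  deviation x̄ - mu_0 = (5.6, 4) - (1, 3) = (4.6, 1).

Step 2 — sample covariance matrix, S[i,j] = (1/(n-1)) · Σ_k (x_{k,i} - mean_i) · (x_{k,j} - mean_j), divisor n-1 = 4:
  S[X,X] = ((-2.6)·(-2.6) + (1.4)·(1.4) + (-2.6)·(-2.6) + (1.4)·(1.4) + (2.4)·(2.4)) / 4 = 23.2/4 = 5.8
  S[X,Y] = ((-2.6)·(-2) + (1.4)·(-3) + (-2.6)·(2) + (1.4)·(1) + (2.4)·(2)) / 4 = 2/4 = 0.5
  S[Y,Y] = ((-2)·(-2) + (-3)·(-3) + (2)·(2) + (1)·(1) + (2)·(2)) / 4 = 22/4 = 5.5
  S = [[5.8, 0.5],
 [0.5, 5.5]].

Step 3 — invert S. det(S) = 5.8·5.5 - (0.5)² = 31.65.
  S^{-1} = (1/det) · [[d, -b], [-b, a]] = [[0.1738, -0.0158],
 [-0.0158, 0.1833]].

Step 4 — quadratic form (x̄ - mu_0)^T · S^{-1} · (x̄ - mu_0):
  S^{-1} · (x̄ - mu_0) = (0.7836, 0.1106),
  (x̄ - mu_0)^T · [...] = (4.6)·(0.7836) + (1)·(0.1106) = 3.715.

Step 5 — scale by n: T² = 5 · 3.715 = 18.575.

T² ≈ 18.575


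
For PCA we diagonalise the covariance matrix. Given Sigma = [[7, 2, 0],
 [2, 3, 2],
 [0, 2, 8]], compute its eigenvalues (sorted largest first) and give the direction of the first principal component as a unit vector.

Step 1 — characteristic polynomial p(λ) = det(λI - Sigma) = λ³ - tr·λ² + c_1·λ - det, where tr = trace, c_1 = sum of the principal 2×2 minors, det = det(Sigma):
  tr = 7 + 3 + 8 = 18,
  c_1 = (7·3 - (2)²) + (7·8 - (0)²) + (3·8 - (2)²) = 17 + 56 + 20 = 93,
  det = 7·(3·8 - (2)²) - (2)·((2)·8 - (2)·(0)) + (0)·((2)·(2) - 3·(0)) = 7·(20) - (2)·(16) + (0)·(4) = 108.
  So p(λ) = λ³ - 18λ² + 93λ - 108.
Step 2 — look for an integer root (rational root theorem: any rational root is an integer divisor of 108). Testing λ = 9:
  p(9) = 729 - 1458 + 837 - 108 = 0  ✓
  Dividing out (λ - 9): p(λ) = (λ - 9)(λ² - 9λ + 12).
Step 3 — remaining eigenvalues from the quadratic λ² - 9λ + 12 = 0:
  Δ = 9² - 4·12 = 81 - 48 = 33,  λ = (9 ± √33)/2 = (9 ± 5.7446)/2 ≈ 7.3723 or 1.6277.
  Sorted: λ_1 = 9,  λ_2 = 7.3723,  λ_3 = 1.6277  (check: sum = 18 = tr ✓).

Step 4 — unit eigenvector for λ_1 = 9: v spans the null space of (Sigma - λ_1 I), whose rows are
  r_1 = (-2, 2, 0),  r_2 = (2, -6, 2),  r_3 = (0, 2, -1).
  v is orthogonal to every row, so take v ∝ r_1 × r_2 = ((2)·(2) - (0)·(-6), (0)·(2) - (-2)·(2), (-2)·(-6) - (2)·(2)) = (4, 4, 8).
  Rescale (divide by 4): u = (1, 1, 2).
  ||u|| = √((1)² + (1)² + (2)²) = √(6) ≈ 2.4495,  v_1 = u/||u|| ≈ (0.4082, 0.4082, 0.8165) (||v_1|| = 1).

λ_1 = 9,  λ_2 = 7.3723,  λ_3 = 1.6277;  v_1 ≈ (0.4082, 0.4082, 0.8165)


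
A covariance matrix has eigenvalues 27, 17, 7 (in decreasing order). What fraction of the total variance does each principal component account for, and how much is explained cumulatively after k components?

Step 1 — total variance = trace(Sigma) = Σ λ_i = 27 + 17 + 7 = 51.

Step 2 — fraction explained by component i = λ_i / Σ λ:
  PC1: 27/51 = 0.5294
  PC2: 17/51 = 0.3333
  PC3: 7/51 = 0.1373

Step 3 — cumulative fraction after k components = (λ_1 + ... + λ_k) / Σ λ:
  k = 1: 27/51 = 0.5294
  k = 2: (27 + 17)/51 = 44/51 = 0.8627
  k = 3: (27 + 17 + 7)/51 = 51/51 = 1

Summary (fraction, with percent):

explained: PC1 0.5294 (52.94%), PC2 0.3333 (33.33%), PC3 0.1373 (13.73%);  cumulative: 0.5294, 0.8627, 1


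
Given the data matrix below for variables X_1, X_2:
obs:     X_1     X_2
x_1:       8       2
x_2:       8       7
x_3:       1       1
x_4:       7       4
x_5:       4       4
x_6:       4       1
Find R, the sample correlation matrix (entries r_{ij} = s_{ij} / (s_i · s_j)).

Step 1 — column means:
  mean(X_1) = (8 + 8 + 1 + 7 + 4 + 4) / 6 = 32/6 = 5.3333
  mean(X_2) = (2 + 7 + 1 + 4 + 4 + 1) / 6 = 19/6 = 3.1667

Step 2 — sample variances and covariances s[i,j] = (1/(n-1)) · Σ_k (x_{k,i} - mean_i) · (x_{k,j} - mean_j), with n-1 = 5:
  s[X_1,X_1] = ((2.6667)·(2.6667) + (2.6667)·(2.6667) + (-4.3333)·(-4.3333) + (1.6667)·(1.6667) + (-1.3333)·(-1.3333) + (-1.3333)·(-1.3333)) / 5 = 39.3333/5 = 7.8667
  s[X_1,X_2] = ((2.6667)·(-1.1667) + (2.6667)·(3.8333) + (-4.3333)·(-2.1667) + (1.6667)·(0.8333) + (-1.3333)·(0.8333) + (-1.3333)·(-2.1667)) / 5 = 19.6667/5 = 3.9333
  s[X_2,X_2] = ((-1.1667)·(-1.1667) + (3.8333)·(3.8333) + (-2.1667)·(-2.1667) + (0.8333)·(0.8333) + (0.8333)·(0.8333) + (-2.1667)·(-2.1667)) / 5 = 26.8333/5 = 5.3667
  Sample standard deviations s_i = √(s[i,i]):
  s(X_1) = √(7.8667) = 2.8048
  s(X_2) = √(5.3667) = 2.3166

Step 3 — r_{ij} = s_{ij} / (s_i · s_j):
  r[X_1,X_1] = 1 (diagonal).
  r[X_1,X_2] = 3.9333 / (2.8048 · 2.3166) = 3.9333 / 6.4975 = 0.6054
  r[X_2,X_2] = 1 (diagonal).

R is symmetric with unit diagonal. Assembling:

R = [[1, 0.6054],
 [0.6054, 1]]


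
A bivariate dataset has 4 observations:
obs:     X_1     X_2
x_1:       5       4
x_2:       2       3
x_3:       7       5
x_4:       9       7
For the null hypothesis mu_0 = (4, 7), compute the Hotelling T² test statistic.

Step 1 — sample mean vector:
  mean(X_1) = (5 + 2 + 7 + 9) / 4 = 23/4 = 5.75
  mean(X_2) = (4 + 3 + 5 + 7) / 4 = 19/4 = 4.75
  x̄ = (5.75, 4.75),  deviation x̄ - mu_0 = (5.75, 4.75) - (4, 7) = (1.75, -2.25).

Step 2 — sample covariance matrix, S[i,j] = (1/(n-1)) · Σ_k (x_{k,i} - mean_i) · (x_{k,j} - mean_j), divisor n-1 = 3:
  S[X_1,X_1] = ((-0.75)·(-0.75) + (-3.75)·(-3.75) + (1.25)·(1.25) + (3.25)·(3.25)) / 3 = 26.75/3 = 8.9167
  S[X_1,X_2] = ((-0.75)·(-0.75) + (-3.75)·(-1.75) + (1.25)·(0.25) + (3.25)·(2.25)) / 3 = 14.75/3 = 4.9167
  S[X_2,X_2] = ((-0.75)·(-0.75) + (-1.75)·(-1.75) + (0.25)·(0.25) + (2.25)·(2.25)) / 3 = 8.75/3 = 2.9167
  S = [[8.9167, 4.9167],
 [4.9167, 2.9167]].

Step 3 — invert S. det(S) = 8.9167·2.9167 - (4.9167)² = 1.8333.
  S^{-1} = (1/det) · [[d, -b], [-b, a]] = [[1.5909, -2.6818],
 [-2.6818, 4.8636]].

Step 4 — quadratic form (x̄ - mu_0)^T · S^{-1} · (x̄ - mu_0):
  S^{-1} · (x̄ - mu_0) = (8.8182, -15.6364),
  (x̄ - mu_0)^T · [...] = (1.75)·(8.8182) + (-2.25)·(-15.6364) = 50.6136.

Step 5 — scale by n: T² = 4 · 50.6136 = 202.4545.

T² ≈ 202.4545


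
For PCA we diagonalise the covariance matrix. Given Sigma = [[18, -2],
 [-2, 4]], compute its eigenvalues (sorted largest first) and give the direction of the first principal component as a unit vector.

Step 1 — characteristic polynomial of 2×2 Sigma:
  det(Sigma - λI) = λ² - trace · λ + det = 0.
  trace = 18 + 4 = 22, det = 18·4 - (-2)² = 68.
Step 2 — discriminant:
  Δ = trace² - 4·det = 484 - 272 = 212.
Step 3 — eigenvalues:
  λ = (trace ± √Δ)/2 = (22 ± 14.5602)/2,
  λ_1 = 18.2801,  λ_2 = 3.7199.

Step 4 — unit eigenvector for λ_1: solve (Sigma - λ_1 I)v = 0. First row:
  (18 - 18.2801)·v_x + (-2)·v_y = 0, i.e. (-0.2801)·v_x + (-2)·v_y = 0,
  so v ∝ (b, λ_1 - a) = (-2, 0.2801); multiply by -1 so the first entry is positive: u = (2, -0.2801).
  ||u|| = √((2)² + (-0.2801)²) = √(4.0785) ≈ 2.0195,
  v_1 = u/||u|| ≈ (0.9903, -0.1387) (||v_1|| = 1).

λ_1 = 18.2801,  λ_2 = 3.7199;  v_1 ≈ (0.9903, -0.1387)


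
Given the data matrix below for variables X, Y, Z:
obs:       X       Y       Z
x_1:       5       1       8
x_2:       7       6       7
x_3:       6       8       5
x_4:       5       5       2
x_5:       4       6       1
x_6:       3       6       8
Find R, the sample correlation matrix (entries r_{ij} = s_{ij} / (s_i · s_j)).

Step 1 — column means:
  mean(X) = (5 + 7 + 6 + 5 + 4 + 3) / 6 = 30/6 = 5
  mean(Y) = (1 + 6 + 8 + 5 + 6 + 6) / 6 = 32/6 = 5.3333
  mean(Z) = (8 + 7 + 5 + 2 + 1 + 8) / 6 = 31/6 = 5.1667

Step 2 — sample variances and covariances s[i,j] = (1/(n-1)) · Σ_k (x_{k,i} - mean_i) · (x_{k,j} - mean_j), with n-1 = 5:
  s[X,X] = ((0)·(0) + (2)·(2) + (1)·(1) + (0)·(0) + (-1)·(-1) + (-2)·(-2)) / 5 = 10/5 = 2
  s[X,Y] = ((0)·(-4.3333) + (2)·(0.6667) + (1)·(2.6667) + (0)·(-0.3333) + (-1)·(0.6667) + (-2)·(0.6667)) / 5 = 2/5 = 0.4
  s[X,Z] = ((0)·(2.8333) + (2)·(1.8333) + (1)·(-0.1667) + (0)·(-3.1667) + (-1)·(-4.1667) + (-2)·(2.8333)) / 5 = 2/5 = 0.4
  s[Y,Y] = ((-4.3333)·(-4.3333) + (0.6667)·(0.6667) + (2.6667)·(2.6667) + (-0.3333)·(-0.3333) + (0.6667)·(0.6667) + (0.6667)·(0.6667)) / 5 = 27.3333/5 = 5.4667
  s[Y,Z] = ((-4.3333)·(2.8333) + (0.6667)·(1.8333) + (2.6667)·(-0.1667) + (-0.3333)·(-3.1667) + (0.6667)·(-4.1667) + (0.6667)·(2.8333)) / 5 = -11.3333/5 = -2.2667
  s[Z,Z] = ((2.8333)·(2.8333) + (1.8333)·(1.8333) + (-0.1667)·(-0.1667) + (-3.1667)·(-3.1667) + (-4.1667)·(-4.1667) + (2.8333)·(2.8333)) / 5 = 46.8333/5 = 9.3667
  Sample standard deviations s_i = √(s[i,i]):
  s(X) = √(2) = 1.4142
  s(Y) = √(5.4667) = 2.3381
  s(Z) = √(9.3667) = 3.0605

Step 3 — r_{ij} = s_{ij} / (s_i · s_j):
  r[X,X] = 1 (diagonal).
  r[X,Y] = 0.4 / (1.4142 · 2.3381) = 0.4 / 3.3066 = 0.121
  r[X,Z] = 0.4 / (1.4142 · 3.0605) = 0.4 / 4.3282 = 0.0924
  r[Y,Y] = 1 (diagonal).
  r[Y,Z] = -2.2667 / (2.3381 · 3.0605) = -2.2667 / 7.1557 = -0.3168
  r[Z,Z] = 1 (diagonal).

R is symmetric with unit diagonal. Assembling:

R = [[1, 0.121, 0.0924],
 [0.121, 1, -0.3168],
 [0.0924, -0.3168, 1]]


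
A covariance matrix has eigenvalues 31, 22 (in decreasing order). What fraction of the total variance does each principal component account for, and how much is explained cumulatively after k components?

Step 1 — total variance = trace(Sigma) = Σ λ_i = 31 + 22 = 53.

Step 2 — fraction explained by component i = λ_i / Σ λ:
  PC1: 31/53 = 0.5849
  PC2: 22/53 = 0.4151

Step 3 — cumulative fraction after k components = (λ_1 + ... + λ_k) / Σ λ:
  k = 1: 31/53 = 0.5849
  k = 2: (31 + 22)/53 = 53/53 = 1

Summary (fraction, with percent):

explained: PC1 0.5849 (58.49%), PC2 0.4151 (41.51%);  cumulative: 0.5849, 1


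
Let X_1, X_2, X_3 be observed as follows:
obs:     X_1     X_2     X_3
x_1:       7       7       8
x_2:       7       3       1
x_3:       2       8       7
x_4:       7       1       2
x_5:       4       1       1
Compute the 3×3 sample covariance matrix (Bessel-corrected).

Step 1 — column means:
  mean(X_1) = (7 + 7 + 2 + 7 + 4) / 5 = 27/5 = 5.4
  mean(X_2) = (7 + 3 + 8 + 1 + 1) / 5 = 20/5 = 4
  mean(X_3) = (8 + 1 + 7 + 2 + 1) / 5 = 19/5 = 3.8

Step 2 — sample covariance S[i,j] = (1/(n-1)) · Σ_k (x_{k,i} - mean_i) · (x_{k,j} - mean_j), with n-1 = 4.
  S[X_1,X_1] = ((1.6)·(1.6) + (1.6)·(1.6) + (-3.4)·(-3.4) + (1.6)·(1.6) + (-1.4)·(-1.4)) / 4 = 21.2/4 = 5.3
  S[X_1,X_2] = ((1.6)·(3) + (1.6)·(-1) + (-3.4)·(4) + (1.6)·(-3) + (-1.4)·(-3)) / 4 = -11/4 = -2.75
  S[X_1,X_3] = ((1.6)·(4.2) + (1.6)·(-2.8) + (-3.4)·(3.2) + (1.6)·(-1.8) + (-1.4)·(-2.8)) / 4 = -7.6/4 = -1.9
  S[X_2,X_2] = ((3)·(3) + (-1)·(-1) + (4)·(4) + (-3)·(-3) + (-3)·(-3)) / 4 = 44/4 = 11
  S[X_2,X_3] = ((3)·(4.2) + (-1)·(-2.8) + (4)·(3.2) + (-3)·(-1.8) + (-3)·(-2.8)) / 4 = 42/4 = 10.5
  S[X_3,X_3] = ((4.2)·(4.2) + (-2.8)·(-2.8) + (3.2)·(3.2) + (-1.8)·(-1.8) + (-2.8)·(-2.8)) / 4 = 46.8/4 = 11.7

S is symmetric (S[j,i] = S[i,j]). Assembling:

S = [[5.3, -2.75, -1.9],
 [-2.75, 11, 10.5],
 [-1.9, 10.5, 11.7]]


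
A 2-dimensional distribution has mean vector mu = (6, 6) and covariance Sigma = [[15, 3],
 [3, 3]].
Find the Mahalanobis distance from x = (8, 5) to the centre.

Step 1 — centre the observation: (x - mu) = (2, -1).

Step 2 — invert Sigma. det(Sigma) = 15·3 - (3)² = 36.
  Sigma^{-1} = (1/det) · [[d, -b], [-b, a]] = [[0.0833, -0.0833],
 [-0.0833, 0.4167]].

Step 3 — form the quadratic (x - mu)^T · Sigma^{-1} · (x - mu):
  Sigma^{-1} · (x - mu) = (0.25, -0.5833).
  (x - mu)^T · [Sigma^{-1} · (x - mu)] = (2)·(0.25) + (-1)·(-0.5833) = 1.0833.

Step 4 — take square root: d = √(1.0833) ≈ 1.0408.

d(x, mu) = √(1.0833) ≈ 1.0408


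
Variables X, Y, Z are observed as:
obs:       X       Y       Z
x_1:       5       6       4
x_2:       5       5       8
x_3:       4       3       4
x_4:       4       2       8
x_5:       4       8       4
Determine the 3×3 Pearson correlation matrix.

Step 1 — column means:
  mean(X) = (5 + 5 + 4 + 4 + 4) / 5 = 22/5 = 4.4
  mean(Y) = (6 + 5 + 3 + 2 + 8) / 5 = 24/5 = 4.8
  mean(Z) = (4 + 8 + 4 + 8 + 4) / 5 = 28/5 = 5.6

Step 2 — sample variances and covariances s[i,j] = (1/(n-1)) · Σ_k (x_{k,i} - mean_i) · (x_{k,j} - mean_j), with n-1 = 4:
  s[X,X] = ((0.6)·(0.6) + (0.6)·(0.6) + (-0.4)·(-0.4) + (-0.4)·(-0.4) + (-0.4)·(-0.4)) / 4 = 1.2/4 = 0.3
  s[X,Y] = ((0.6)·(1.2) + (0.6)·(0.2) + (-0.4)·(-1.8) + (-0.4)·(-2.8) + (-0.4)·(3.2)) / 4 = 1.4/4 = 0.35
  s[X,Z] = ((0.6)·(-1.6) + (0.6)·(2.4) + (-0.4)·(-1.6) + (-0.4)·(2.4) + (-0.4)·(-1.6)) / 4 = 0.8/4 = 0.2
  s[Y,Y] = ((1.2)·(1.2) + (0.2)·(0.2) + (-1.8)·(-1.8) + (-2.8)·(-2.8) + (3.2)·(3.2)) / 4 = 22.8/4 = 5.7
  s[Y,Z] = ((1.2)·(-1.6) + (0.2)·(2.4) + (-1.8)·(-1.6) + (-2.8)·(2.4) + (3.2)·(-1.6)) / 4 = -10.4/4 = -2.6
  s[Z,Z] = ((-1.6)·(-1.6) + (2.4)·(2.4) + (-1.6)·(-1.6) + (2.4)·(2.4) + (-1.6)·(-1.6)) / 4 = 19.2/4 = 4.8
  Sample standard deviations s_i = √(s[i,i]):
  s(X) = √(0.3) = 0.5477
  s(Y) = √(5.7) = 2.3875
  s(Z) = √(4.8) = 2.1909

Step 3 — r_{ij} = s_{ij} / (s_i · s_j):
  r[X,X] = 1 (diagonal).
  r[X,Y] = 0.35 / (0.5477 · 2.3875) = 0.35 / 1.3077 = 0.2677
  r[X,Z] = 0.2 / (0.5477 · 2.1909) = 0.2 / 1.2 = 0.1667
  r[Y,Y] = 1 (diagonal).
  r[Y,Z] = -2.6 / (2.3875 · 2.1909) = -2.6 / 5.2307 = -0.4971
  r[Z,Z] = 1 (diagonal).

R is symmetric with unit diagonal. Assembling:

R = [[1, 0.2677, 0.1667],
 [0.2677, 1, -0.4971],
 [0.1667, -0.4971, 1]]


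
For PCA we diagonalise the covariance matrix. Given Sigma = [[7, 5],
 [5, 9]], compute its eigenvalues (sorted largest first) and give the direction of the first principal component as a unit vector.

Step 1 — characteristic polynomial of 2×2 Sigma:
  det(Sigma - λI) = λ² - trace · λ + det = 0.
  trace = 7 + 9 = 16, det = 7·9 - (5)² = 38.
Step 2 — discriminant:
  Δ = trace² - 4·det = 256 - 152 = 104.
Step 3 — eigenvalues:
  λ = (trace ± √Δ)/2 = (16 ± 10.198)/2,
  λ_1 = 13.099,  λ_2 = 2.901.

Step 4 — unit eigenvector for λ_1: solve (Sigma - λ_1 I)v = 0. First row:
  (7 - 13.099)·v_x + (5)·v_y = 0, i.e. (-6.099)·v_x + (5)·v_y = 0,
  so v ∝ (b, λ_1 - a) = (5, 6.099) = u.
  ||u|| = √((5)² + (6.099)²) = √(62.198) ≈ 7.8866,
  v_1 = u/||u|| ≈ (0.634, 0.7733) (||v_1|| = 1).

λ_1 = 13.099,  λ_2 = 2.901;  v_1 ≈ (0.634, 0.7733)


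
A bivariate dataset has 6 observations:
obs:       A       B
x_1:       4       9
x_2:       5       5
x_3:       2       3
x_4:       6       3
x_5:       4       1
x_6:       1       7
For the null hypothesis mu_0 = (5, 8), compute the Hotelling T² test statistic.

Step 1 — sample mean vector:
  mean(A) = (4 + 5 + 2 + 6 + 4 + 1) / 6 = 22/6 = 3.6667
  mean(B) = (9 + 5 + 3 + 3 + 1 + 7) / 6 = 28/6 = 4.6667
  x̄ = (3.6667, 4.6667),  deviation x̄ - mu_0 = (3.6667, 4.6667) - (5, 8) = (-1.3333, -3.3333).

Step 2 — sample covariance matrix, S[i,j] = (1/(n-1)) · Σ_k (x_{k,i} - mean_i) · (x_{k,j} - mean_j), divisor n-1 = 5:
  S[A,A] = ((0.3333)·(0.3333) + (1.3333)·(1.3333) + (-1.6667)·(-1.6667) + (2.3333)·(2.3333) + (0.3333)·(0.3333) + (-2.6667)·(-2.6667)) / 5 = 17.3333/5 = 3.4667
  S[A,B] = ((0.3333)·(4.3333) + (1.3333)·(0.3333) + (-1.6667)·(-1.6667) + (2.3333)·(-1.6667) + (0.3333)·(-3.6667) + (-2.6667)·(2.3333)) / 5 = -6.6667/5 = -1.3333
  S[B,B] = ((4.3333)·(4.3333) + (0.3333)·(0.3333) + (-1.6667)·(-1.6667) + (-1.6667)·(-1.6667) + (-3.6667)·(-3.6667) + (2.3333)·(2.3333)) / 5 = 43.3333/5 = 8.6667
  S = [[3.4667, -1.3333],
 [-1.3333, 8.6667]].

Step 3 — invert S. det(S) = 3.4667·8.6667 - (-1.3333)² = 28.2667.
  S^{-1} = (1/det) · [[d, -b], [-b, a]] = [[0.3066, 0.0472],
 [0.0472, 0.1226]].

Step 4 — quadratic form (x̄ - mu_0)^T · S^{-1} · (x̄ - mu_0):
  S^{-1} · (x̄ - mu_0) = (-0.566, -0.4717),
  (x̄ - mu_0)^T · [...] = (-1.3333)·(-0.566) + (-3.3333)·(-0.4717) = 2.327.

Step 5 — scale by n: T² = 6 · 2.327 = 13.9623.

T² ≈ 13.9623


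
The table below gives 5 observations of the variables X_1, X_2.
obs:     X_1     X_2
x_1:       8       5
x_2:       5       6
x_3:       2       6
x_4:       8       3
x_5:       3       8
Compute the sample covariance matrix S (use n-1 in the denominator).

Step 1 — column means:
  mean(X_1) = (8 + 5 + 2 + 8 + 3) / 5 = 26/5 = 5.2
  mean(X_2) = (5 + 6 + 6 + 3 + 8) / 5 = 28/5 = 5.6

Step 2 — sample covariance S[i,j] = (1/(n-1)) · Σ_k (x_{k,i} - mean_i) · (x_{k,j} - mean_j), with n-1 = 4.
  S[X_1,X_1] = ((2.8)·(2.8) + (-0.2)·(-0.2) + (-3.2)·(-3.2) + (2.8)·(2.8) + (-2.2)·(-2.2)) / 4 = 30.8/4 = 7.7
  S[X_1,X_2] = ((2.8)·(-0.6) + (-0.2)·(0.4) + (-3.2)·(0.4) + (2.8)·(-2.6) + (-2.2)·(2.4)) / 4 = -15.6/4 = -3.9
  S[X_2,X_2] = ((-0.6)·(-0.6) + (0.4)·(0.4) + (0.4)·(0.4) + (-2.6)·(-2.6) + (2.4)·(2.4)) / 4 = 13.2/4 = 3.3

S is symmetric (S[j,i] = S[i,j]). Assembling:

S = [[7.7, -3.9],
 [-3.9, 3.3]]


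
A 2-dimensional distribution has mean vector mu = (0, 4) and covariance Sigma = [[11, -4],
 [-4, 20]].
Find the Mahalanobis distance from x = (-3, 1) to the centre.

Step 1 — centre the observation: (x - mu) = (-3, -3).

Step 2 — invert Sigma. det(Sigma) = 11·20 - (-4)² = 204.
  Sigma^{-1} = (1/det) · [[d, -b], [-b, a]] = [[0.098, 0.0196],
 [0.0196, 0.0539]].

Step 3 — form the quadratic (x - mu)^T · Sigma^{-1} · (x - mu):
  Sigma^{-1} · (x - mu) = (-0.3529, -0.2206).
  (x - mu)^T · [Sigma^{-1} · (x - mu)] = (-3)·(-0.3529) + (-3)·(-0.2206) = 1.7206.

Step 4 — take square root: d = √(1.7206) ≈ 1.3117.

d(x, mu) = √(1.7206) ≈ 1.3117


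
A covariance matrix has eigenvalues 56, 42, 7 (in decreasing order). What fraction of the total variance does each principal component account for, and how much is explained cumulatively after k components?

Step 1 — total variance = trace(Sigma) = Σ λ_i = 56 + 42 + 7 = 105.

Step 2 — fraction explained by component i = λ_i / Σ λ:
  PC1: 56/105 = 0.5333
  PC2: 42/105 = 0.4
  PC3: 7/105 = 0.0667

Step 3 — cumulative fraction after k components = (λ_1 + ... + λ_k) / Σ λ:
  k = 1: 56/105 = 0.5333
  k = 2: (56 + 42)/105 = 98/105 = 0.9333
  k = 3: (56 + 42 + 7)/105 = 105/105 = 1

Summary (fraction, with percent):

explained: PC1 0.5333 (53.33%), PC2 0.4 (40%), PC3 0.0667 (6.67%);  cumulative: 0.5333, 0.9333, 1


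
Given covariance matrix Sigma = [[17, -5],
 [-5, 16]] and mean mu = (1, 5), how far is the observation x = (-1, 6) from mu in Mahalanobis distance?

Step 1 — centre the observation: (x - mu) = (-2, 1).

Step 2 — invert Sigma. det(Sigma) = 17·16 - (-5)² = 247.
  Sigma^{-1} = (1/det) · [[d, -b], [-b, a]] = [[0.0648, 0.0202],
 [0.0202, 0.0688]].

Step 3 — form the quadratic (x - mu)^T · Sigma^{-1} · (x - mu):
  Sigma^{-1} · (x - mu) = (-0.1093, 0.0283).
  (x - mu)^T · [Sigma^{-1} · (x - mu)] = (-2)·(-0.1093) + (1)·(0.0283) = 0.247.

Step 4 — take square root: d = √(0.247) ≈ 0.497.

d(x, mu) = √(0.247) ≈ 0.497


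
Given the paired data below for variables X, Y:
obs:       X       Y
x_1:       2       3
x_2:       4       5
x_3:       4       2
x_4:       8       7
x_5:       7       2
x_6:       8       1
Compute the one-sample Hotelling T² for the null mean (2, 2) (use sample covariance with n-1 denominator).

Step 1 — sample mean vector:
  mean(X) = (2 + 4 + 4 + 8 + 7 + 8) / 6 = 33/6 = 5.5
  mean(Y) = (3 + 5 + 2 + 7 + 2 + 1) / 6 = 20/6 = 3.3333
  x̄ = (5.5, 3.3333),  deviation x̄ - mu_0 = (5.5, 3.3333) - (2, 2) = (3.5, 1.3333).

Step 2 — sample covariance matrix, S[i,j] = (1/(n-1)) · Σ_k (x_{k,i} - mean_i) · (x_{k,j} - mean_j), divisor n-1 = 5:
  S[X,X] = ((-3.5)·(-3.5) + (-1.5)·(-1.5) + (-1.5)·(-1.5) + (2.5)·(2.5) + (1.5)·(1.5) + (2.5)·(2.5)) / 5 = 31.5/5 = 6.3
  S[X,Y] = ((-3.5)·(-0.3333) + (-1.5)·(1.6667) + (-1.5)·(-1.3333) + (2.5)·(3.6667) + (1.5)·(-1.3333) + (2.5)·(-2.3333)) / 5 = 2/5 = 0.4
  S[Y,Y] = ((-0.3333)·(-0.3333) + (1.6667)·(1.6667) + (-1.3333)·(-1.3333) + (3.6667)·(3.6667) + (-1.3333)·(-1.3333) + (-2.3333)·(-2.3333)) / 5 = 25.3333/5 = 5.0667
  S = [[6.3, 0.4],
 [0.4, 5.0667]].

Step 3 — invert S. det(S) = 6.3·5.0667 - (0.4)² = 31.76.
  S^{-1} = (1/det) · [[d, -b], [-b, a]] = [[0.1595, -0.0126],
 [-0.0126, 0.1984]].

Step 4 — quadratic form (x̄ - mu_0)^T · S^{-1} · (x̄ - mu_0):
  S^{-1} · (x̄ - mu_0) = (0.5416, 0.2204),
  (x̄ - mu_0)^T · [...] = (3.5)·(0.5416) + (1.3333)·(0.2204) = 2.1893.

Step 5 — scale by n: T² = 6 · 2.1893 = 13.136.

T² ≈ 13.136


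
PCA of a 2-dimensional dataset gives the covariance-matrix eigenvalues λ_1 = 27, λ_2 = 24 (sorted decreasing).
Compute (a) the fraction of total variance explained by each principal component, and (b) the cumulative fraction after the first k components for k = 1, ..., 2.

Step 1 — total variance = trace(Sigma) = Σ λ_i = 27 + 24 = 51.

Step 2 — fraction explained by component i = λ_i / Σ λ:
  PC1: 27/51 = 0.5294
  PC2: 24/51 = 0.4706

Step 3 — cumulative fraction after k components = (λ_1 + ... + λ_k) / Σ λ:
  k = 1: 27/51 = 0.5294
  k = 2: (27 + 24)/51 = 51/51 = 1

Summary (fraction, with percent):

explained: PC1 0.5294 (52.94%), PC2 0.4706 (47.06%);  cumulative: 0.5294, 1


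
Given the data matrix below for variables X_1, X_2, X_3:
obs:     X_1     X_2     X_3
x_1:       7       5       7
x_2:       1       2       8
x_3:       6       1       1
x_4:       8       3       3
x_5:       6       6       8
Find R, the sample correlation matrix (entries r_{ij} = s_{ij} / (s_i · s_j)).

Step 1 — column means:
  mean(X_1) = (7 + 1 + 6 + 8 + 6) / 5 = 28/5 = 5.6
  mean(X_2) = (5 + 2 + 1 + 3 + 6) / 5 = 17/5 = 3.4
  mean(X_3) = (7 + 8 + 1 + 3 + 8) / 5 = 27/5 = 5.4

Step 2 — sample variances and covariances s[i,j] = (1/(n-1)) · Σ_k (x_{k,i} - mean_i) · (x_{k,j} - mean_j), with n-1 = 4:
  s[X_1,X_1] = ((1.4)·(1.4) + (-4.6)·(-4.6) + (0.4)·(0.4) + (2.4)·(2.4) + (0.4)·(0.4)) / 4 = 29.2/4 = 7.3
  s[X_1,X_2] = ((1.4)·(1.6) + (-4.6)·(-1.4) + (0.4)·(-2.4) + (2.4)·(-0.4) + (0.4)·(2.6)) / 4 = 7.8/4 = 1.95
  s[X_1,X_3] = ((1.4)·(1.6) + (-4.6)·(2.6) + (0.4)·(-4.4) + (2.4)·(-2.4) + (0.4)·(2.6)) / 4 = -16.2/4 = -4.05
  s[X_2,X_2] = ((1.6)·(1.6) + (-1.4)·(-1.4) + (-2.4)·(-2.4) + (-0.4)·(-0.4) + (2.6)·(2.6)) / 4 = 17.2/4 = 4.3
  s[X_2,X_3] = ((1.6)·(1.6) + (-1.4)·(2.6) + (-2.4)·(-4.4) + (-0.4)·(-2.4) + (2.6)·(2.6)) / 4 = 17.2/4 = 4.3
  s[X_3,X_3] = ((1.6)·(1.6) + (2.6)·(2.6) + (-4.4)·(-4.4) + (-2.4)·(-2.4) + (2.6)·(2.6)) / 4 = 41.2/4 = 10.3
  Sample standard deviations s_i = √(s[i,i]):
  s(X_1) = √(7.3) = 2.7019
  s(X_2) = √(4.3) = 2.0736
  s(X_3) = √(10.3) = 3.2094

Step 3 — r_{ij} = s_{ij} / (s_i · s_j):
  r[X_1,X_1] = 1 (diagonal).
  r[X_1,X_2] = 1.95 / (2.7019 · 2.0736) = 1.95 / 5.6027 = 0.348
  r[X_1,X_3] = -4.05 / (2.7019 · 3.2094) = -4.05 / 8.6712 = -0.4671
  r[X_2,X_2] = 1 (diagonal).
  r[X_2,X_3] = 4.3 / (2.0736 · 3.2094) = 4.3 / 6.6551 = 0.6461
  r[X_3,X_3] = 1 (diagonal).

R is symmetric with unit diagonal. Assembling:

R = [[1, 0.348, -0.4671],
 [0.348, 1, 0.6461],
 [-0.4671, 0.6461, 1]]


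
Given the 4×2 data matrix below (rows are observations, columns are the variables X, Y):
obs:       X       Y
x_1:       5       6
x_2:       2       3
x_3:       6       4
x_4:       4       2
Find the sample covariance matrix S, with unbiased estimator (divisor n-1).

Step 1 — column means:
  mean(X) = (5 + 2 + 6 + 4) / 4 = 17/4 = 4.25
  mean(Y) = (6 + 3 + 4 + 2) / 4 = 15/4 = 3.75

Step 2 — sample covariance S[i,j] = (1/(n-1)) · Σ_k (x_{k,i} - mean_i) · (x_{k,j} - mean_j), with n-1 = 3.
  S[X,X] = ((0.75)·(0.75) + (-2.25)·(-2.25) + (1.75)·(1.75) + (-0.25)·(-0.25)) / 3 = 8.75/3 = 2.9167
  S[X,Y] = ((0.75)·(2.25) + (-2.25)·(-0.75) + (1.75)·(0.25) + (-0.25)·(-1.75)) / 3 = 4.25/3 = 1.4167
  S[Y,Y] = ((2.25)·(2.25) + (-0.75)·(-0.75) + (0.25)·(0.25) + (-1.75)·(-1.75)) / 3 = 8.75/3 = 2.9167

S is symmetric (S[j,i] = S[i,j]). Assembling:

S = [[2.9167, 1.4167],
 [1.4167, 2.9167]]


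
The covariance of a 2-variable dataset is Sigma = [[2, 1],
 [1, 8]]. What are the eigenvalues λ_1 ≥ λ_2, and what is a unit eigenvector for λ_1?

Step 1 — characteristic polynomial of 2×2 Sigma:
  det(Sigma - λI) = λ² - trace · λ + det = 0.
  trace = 2 + 8 = 10, det = 2·8 - (1)² = 15.
Step 2 — discriminant:
  Δ = trace² - 4·det = 100 - 60 = 40.
Step 3 — eigenvalues:
  λ = (trace ± √Δ)/2 = (10 ± 6.3246)/2,
  λ_1 = 8.1623,  λ_2 = 1.8377.

Step 4 — unit eigenvector for λ_1: solve (Sigma - λ_1 I)v = 0. First row:
  (2 - 8.1623)·v_x + (1)·v_y = 0, i.e. (-6.1623)·v_x + (1)·v_y = 0,
  so v ∝ (b, λ_1 - a) = (1, 6.1623) = u.
  ||u|| = √((1)² + (6.1623)²) = √(38.9737) ≈ 6.2429,
  v_1 = u/||u|| ≈ (0.1602, 0.9871) (||v_1|| = 1).

λ_1 = 8.1623,  λ_2 = 1.8377;  v_1 ≈ (0.1602, 0.9871)
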